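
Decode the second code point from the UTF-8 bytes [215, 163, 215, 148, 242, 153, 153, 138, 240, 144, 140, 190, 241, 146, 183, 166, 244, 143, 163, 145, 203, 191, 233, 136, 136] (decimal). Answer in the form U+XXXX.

Offset 0: leading byte 0xD7 = 11010111 → 2-byte char #1 = D7 A3.
Offset 2: leading byte 0xD7 = 11010111 → 2-byte char #2 = D7 94.
Leading byte 0xD7 = 11010111 matches 110xxxxx → 2-byte sequence.
Byte 1: 0xD7 = 11010111, payload 10111 (5 bits).
Byte 2: 0x94 = 10010100 (10xxxxxx ✓), payload 010100.
Concatenate: 10111010100 = 0x5D4 (11 bits → U+05D4).

U+05D4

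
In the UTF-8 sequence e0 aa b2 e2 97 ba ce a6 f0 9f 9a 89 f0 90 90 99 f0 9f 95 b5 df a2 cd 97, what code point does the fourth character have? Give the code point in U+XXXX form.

Offset 0: leading byte 0xE0 = 11100000 → 3-byte char #1 = E0 AA B2.
Offset 3: leading byte 0xE2 = 11100010 → 3-byte char #2 = E2 97 BA.
Offset 6: leading byte 0xCE = 11001110 → 2-byte char #3 = CE A6.
Offset 8: leading byte 0xF0 = 11110000 → 4-byte char #4 = F0 9F 9A 89.
Leading byte 0xF0 = 11110000 matches 11110xxx → 4-byte sequence.
Byte 1: 0xF0 = 11110000, payload 000 (3 bits).
Byte 2: 0x9F = 10011111 (10xxxxxx ✓), payload 011111.
Byte 3: 0x9A = 10011010 (10xxxxxx ✓), payload 011010.
Byte 4: 0x89 = 10001001 (10xxxxxx ✓), payload 001001.
Concatenate: 000011111011010001001 = 0x1F689 (21 bits → U+1F689).

U+1F689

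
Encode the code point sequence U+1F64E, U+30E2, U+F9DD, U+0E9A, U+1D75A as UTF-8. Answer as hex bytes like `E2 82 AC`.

U+1F64E: 4-byte form → F0 9F 99 8E.
U+30E2: 3-byte form → E3 83 A2.
U+F9DD: 3-byte form → EF A7 9D.
U+0E9A: 3-byte form → E0 BA 9A.
U+1D75A: 4-byte form → F0 9D 9D 9A.
Concatenated (17 bytes): F0 9F 99 8E E3 83 A2 EF A7 9D E0 BA 9A F0 9D 9D 9A.

F0 9F 99 8E E3 83 A2 EF A7 9D E0 BA 9A F0 9D 9D 9A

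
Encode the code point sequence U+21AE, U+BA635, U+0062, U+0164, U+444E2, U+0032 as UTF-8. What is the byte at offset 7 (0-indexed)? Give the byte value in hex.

U+21AE → 3-byte form E2 86 AE at offsets 0–2.
U+BA635 → 4-byte form F2 BA 98 B5 at offsets 3–6.
U+0062 → 1-byte form 62 at offsets 7–7.
Offset 7 falls in char 3's range; it's byte 1 of 62 = 0x62.

0x62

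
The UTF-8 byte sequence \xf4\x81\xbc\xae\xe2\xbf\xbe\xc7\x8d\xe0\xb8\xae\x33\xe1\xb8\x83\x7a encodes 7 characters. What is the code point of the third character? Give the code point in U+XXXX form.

Offset 0: leading byte 0xF4 = 11110100 → 4-byte char #1 = F4 81 BC AE.
Offset 4: leading byte 0xE2 = 11100010 → 3-byte char #2 = E2 BF BE.
Offset 7: leading byte 0xC7 = 11000111 → 2-byte char #3 = C7 8D.
Leading byte 0xC7 = 11000111 matches 110xxxxx → 2-byte sequence.
Byte 1: 0xC7 = 11000111, payload 00111 (5 bits).
Byte 2: 0x8D = 10001101 (10xxxxxx ✓), payload 001101.
Concatenate: 00111001101 = 0x1CD (11 bits → U+01CD).

U+01CD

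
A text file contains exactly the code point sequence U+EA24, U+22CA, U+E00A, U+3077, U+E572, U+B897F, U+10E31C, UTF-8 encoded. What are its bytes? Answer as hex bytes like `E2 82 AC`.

U+EA24: 3-byte form → EE A8 A4.
U+22CA: 3-byte form → E2 8B 8A.
U+E00A: 3-byte form → EE 80 8A.
U+3077: 3-byte form → E3 81 B7.
U+E572: 3-byte form → EE 95 B2.
U+B897F: 4-byte form → F2 B8 A5 BF.
U+10E31C: 4-byte form → F4 8E 8C 9C.
Concatenated (23 bytes): EE A8 A4 E2 8B 8A EE 80 8A E3 81 B7 EE 95 B2 F2 B8 A5 BF F4 8E 8C 9C.

EE A8 A4 E2 8B 8A EE 80 8A E3 81 B7 EE 95 B2 F2 B8 A5 BF F4 8E 8C 9C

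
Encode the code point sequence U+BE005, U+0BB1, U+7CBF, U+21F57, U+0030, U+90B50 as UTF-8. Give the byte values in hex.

F2 BE 80 85 E0 AE B1 E7 B2 BF F0 A1 BD 97 30 F2 90 AD 90

U+BE005: 4-byte form → F2 BE 80 85.
U+0BB1: 3-byte form → E0 AE B1.
U+7CBF: 3-byte form → E7 B2 BF.
U+21F57: 4-byte form → F0 A1 BD 97.
U+0030: 1-byte form → 30.
U+90B50: 4-byte form → F2 90 AD 90.
Concatenated (19 bytes): F2 BE 80 85 E0 AE B1 E7 B2 BF F0 A1 BD 97 30 F2 90 AD 90.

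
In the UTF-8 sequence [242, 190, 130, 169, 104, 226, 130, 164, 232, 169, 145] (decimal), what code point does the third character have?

U+20A4

Offset 0: leading byte 0xF2 = 11110010 → 4-byte char #1 = F2 BE 82 A9.
Offset 4: leading byte 0x68 = 01101000 → 1-byte char #2 = 68.
Offset 5: leading byte 0xE2 = 11100010 → 3-byte char #3 = E2 82 A4.
Leading byte 0xE2 = 11100010 matches 1110xxxx → 3-byte sequence.
Byte 1: 0xE2 = 11100010, payload 0010 (4 bits).
Byte 2: 0x82 = 10000010 (10xxxxxx ✓), payload 000010.
Byte 3: 0xA4 = 10100100 (10xxxxxx ✓), payload 100100.
Concatenate: 0010000010100100 = 0x20A4 (16 bits → U+20A4).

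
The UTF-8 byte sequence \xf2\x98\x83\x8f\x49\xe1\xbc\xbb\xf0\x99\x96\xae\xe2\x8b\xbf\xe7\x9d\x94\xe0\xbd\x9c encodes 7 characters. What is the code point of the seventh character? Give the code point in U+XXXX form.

Offset 0: leading byte 0xF2 = 11110010 → 4-byte char #1 = F2 98 83 8F.
Offset 4: leading byte 0x49 = 01001001 → 1-byte char #2 = 49.
Offset 5: leading byte 0xE1 = 11100001 → 3-byte char #3 = E1 BC BB.
Offset 8: leading byte 0xF0 = 11110000 → 4-byte char #4 = F0 99 96 AE.
Offset 12: leading byte 0xE2 = 11100010 → 3-byte char #5 = E2 8B BF.
Offset 15: leading byte 0xE7 = 11100111 → 3-byte char #6 = E7 9D 94.
Offset 18: leading byte 0xE0 = 11100000 → 3-byte char #7 = E0 BD 9C.
Leading byte 0xE0 = 11100000 matches 1110xxxx → 3-byte sequence.
Byte 1: 0xE0 = 11100000, payload 0000 (4 bits).
Byte 2: 0xBD = 10111101 (10xxxxxx ✓), payload 111101.
Byte 3: 0x9C = 10011100 (10xxxxxx ✓), payload 011100.
Concatenate: 0000111101011100 = 0xF5C (16 bits → U+0F5C).

U+0F5C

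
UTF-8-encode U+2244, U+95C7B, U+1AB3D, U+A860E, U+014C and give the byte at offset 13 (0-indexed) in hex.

U+2244 → 3-byte form E2 89 84 at offsets 0–2.
U+95C7B → 4-byte form F2 95 B1 BB at offsets 3–6.
U+1AB3D → 4-byte form F0 9A AC BD at offsets 7–10.
U+A860E → 4-byte form F2 A8 98 8E at offsets 11–14.
Offset 13 falls in char 4's range; it's byte 3 of F2 A8 98 8E = 0x98.

0x98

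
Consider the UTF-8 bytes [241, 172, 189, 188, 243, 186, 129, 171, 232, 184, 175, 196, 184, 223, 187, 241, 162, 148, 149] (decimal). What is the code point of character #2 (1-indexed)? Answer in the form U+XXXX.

U+FA06B

Offset 0: leading byte 0xF1 = 11110001 → 4-byte char #1 = F1 AC BD BC.
Offset 4: leading byte 0xF3 = 11110011 → 4-byte char #2 = F3 BA 81 AB.
Leading byte 0xF3 = 11110011 matches 11110xxx → 4-byte sequence.
Byte 1: 0xF3 = 11110011, payload 011 (3 bits).
Byte 2: 0xBA = 10111010 (10xxxxxx ✓), payload 111010.
Byte 3: 0x81 = 10000001 (10xxxxxx ✓), payload 000001.
Byte 4: 0xAB = 10101011 (10xxxxxx ✓), payload 101011.
Concatenate: 011111010000001101011 = 0xFA06B (21 bits → U+FA06B).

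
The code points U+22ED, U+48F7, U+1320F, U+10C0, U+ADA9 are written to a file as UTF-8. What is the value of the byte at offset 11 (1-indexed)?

0xE1

1-indexed offset 11 is 0-indexed offset 10.
U+22ED → 3-byte form E2 8B AD at offsets 0–2.
U+48F7 → 3-byte form E4 A3 B7 at offsets 3–5.
U+1320F → 4-byte form F0 93 88 8F at offsets 6–9.
U+10C0 → 3-byte form E1 83 80 at offsets 10–12.
Offset 10 falls in char 4's range; it's byte 1 of E1 83 80 = 0xE1.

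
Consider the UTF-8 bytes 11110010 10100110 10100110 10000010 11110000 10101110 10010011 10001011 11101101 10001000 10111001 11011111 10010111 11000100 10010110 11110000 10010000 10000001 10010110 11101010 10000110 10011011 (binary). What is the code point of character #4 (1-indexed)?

U+07D7

Offset 0: leading byte 0xF2 = 11110010 → 4-byte char #1 = F2 A6 A6 82.
Offset 4: leading byte 0xF0 = 11110000 → 4-byte char #2 = F0 AE 93 8B.
Offset 8: leading byte 0xED = 11101101 → 3-byte char #3 = ED 88 B9.
Offset 11: leading byte 0xDF = 11011111 → 2-byte char #4 = DF 97.
Leading byte 0xDF = 11011111 matches 110xxxxx → 2-byte sequence.
Byte 1: 0xDF = 11011111, payload 11111 (5 bits).
Byte 2: 0x97 = 10010111 (10xxxxxx ✓), payload 010111.
Concatenate: 11111010111 = 0x7D7 (11 bits → U+07D7).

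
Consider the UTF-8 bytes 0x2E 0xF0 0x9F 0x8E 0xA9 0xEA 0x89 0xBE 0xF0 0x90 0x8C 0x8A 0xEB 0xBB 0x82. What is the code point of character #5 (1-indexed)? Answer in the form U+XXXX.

U+BEC2

Offset 0: leading byte 0x2E = 00101110 → 1-byte char #1 = 2E.
Offset 1: leading byte 0xF0 = 11110000 → 4-byte char #2 = F0 9F 8E A9.
Offset 5: leading byte 0xEA = 11101010 → 3-byte char #3 = EA 89 BE.
Offset 8: leading byte 0xF0 = 11110000 → 4-byte char #4 = F0 90 8C 8A.
Offset 12: leading byte 0xEB = 11101011 → 3-byte char #5 = EB BB 82.
Leading byte 0xEB = 11101011 matches 1110xxxx → 3-byte sequence.
Byte 1: 0xEB = 11101011, payload 1011 (4 bits).
Byte 2: 0xBB = 10111011 (10xxxxxx ✓), payload 111011.
Byte 3: 0x82 = 10000010 (10xxxxxx ✓), payload 000010.
Concatenate: 1011111011000010 = 0xBEC2 (16 bits → U+BEC2).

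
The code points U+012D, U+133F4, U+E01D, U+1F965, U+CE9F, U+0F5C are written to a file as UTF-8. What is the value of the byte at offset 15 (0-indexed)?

0x9F

U+012D → 2-byte form C4 AD at offsets 0–1.
U+133F4 → 4-byte form F0 93 8F B4 at offsets 2–5.
U+E01D → 3-byte form EE 80 9D at offsets 6–8.
U+1F965 → 4-byte form F0 9F A5 A5 at offsets 9–12.
U+CE9F → 3-byte form EC BA 9F at offsets 13–15.
Offset 15 falls in char 5's range; it's byte 3 of EC BA 9F = 0x9F.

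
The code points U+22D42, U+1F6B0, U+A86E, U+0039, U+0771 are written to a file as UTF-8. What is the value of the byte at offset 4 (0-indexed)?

U+22D42 → 4-byte form F0 A2 B5 82 at offsets 0–3.
U+1F6B0 → 4-byte form F0 9F 9A B0 at offsets 4–7.
Offset 4 falls in char 2's range; it's byte 1 of F0 9F 9A B0 = 0xF0.

0xF0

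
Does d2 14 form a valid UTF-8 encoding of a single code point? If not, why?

Leading byte 0xD2 = 11010010 → 2-byte form.
Byte 2 is 0x14 = 00010100, which is not 10xxxxxx — expected a continuation byte.

invalid (non-continuation byte where continuation expected)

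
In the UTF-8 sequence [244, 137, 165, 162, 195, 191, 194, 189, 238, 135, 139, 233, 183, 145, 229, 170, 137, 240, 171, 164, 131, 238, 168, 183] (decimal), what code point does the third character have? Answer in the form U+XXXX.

U+00BD

Offset 0: leading byte 0xF4 = 11110100 → 4-byte char #1 = F4 89 A5 A2.
Offset 4: leading byte 0xC3 = 11000011 → 2-byte char #2 = C3 BF.
Offset 6: leading byte 0xC2 = 11000010 → 2-byte char #3 = C2 BD.
Leading byte 0xC2 = 11000010 matches 110xxxxx → 2-byte sequence.
Byte 1: 0xC2 = 11000010, payload 00010 (5 bits).
Byte 2: 0xBD = 10111101 (10xxxxxx ✓), payload 111101.
Concatenate: 00010111101 = 0xBD (11 bits → U+00BD).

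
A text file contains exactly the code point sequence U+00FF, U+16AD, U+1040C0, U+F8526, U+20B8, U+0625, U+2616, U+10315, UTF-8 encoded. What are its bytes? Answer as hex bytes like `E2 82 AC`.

U+00FF: 2-byte form → C3 BF.
U+16AD: 3-byte form → E1 9A AD.
U+1040C0: 4-byte form → F4 84 83 80.
U+F8526: 4-byte form → F3 B8 94 A6.
U+20B8: 3-byte form → E2 82 B8.
U+0625: 2-byte form → D8 A5.
U+2616: 3-byte form → E2 98 96.
U+10315: 4-byte form → F0 90 8C 95.
Concatenated (25 bytes): C3 BF E1 9A AD F4 84 83 80 F3 B8 94 A6 E2 82 B8 D8 A5 E2 98 96 F0 90 8C 95.

C3 BF E1 9A AD F4 84 83 80 F3 B8 94 A6 E2 82 B8 D8 A5 E2 98 96 F0 90 8C 95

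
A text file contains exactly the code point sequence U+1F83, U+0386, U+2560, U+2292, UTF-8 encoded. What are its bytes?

U+1F83: 3-byte form → E1 BE 83.
U+0386: 2-byte form → CE 86.
U+2560: 3-byte form → E2 95 A0.
U+2292: 3-byte form → E2 8A 92.
Concatenated (11 bytes): E1 BE 83 CE 86 E2 95 A0 E2 8A 92.

E1 BE 83 CE 86 E2 95 A0 E2 8A 92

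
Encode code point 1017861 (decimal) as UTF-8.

F3 B8 A0 85

U+F8805 = 0xF8805 = 1017861 decimal. In range U+10000–U+10FFFF → 4-byte form: 11110xxx 10xxxxxx 10xxxxxx 10xxxxxx.
Binary (21 bits): 011111000100000000101.
Split 3+6+6+6: 011 | 111000 | 100000 | 000101.
Byte 1: 11110011 = 0xF3.
Byte 2: 10111000 = 0xB8.
Byte 3: 10100000 = 0xA0.
Byte 4: 10000101 = 0x85.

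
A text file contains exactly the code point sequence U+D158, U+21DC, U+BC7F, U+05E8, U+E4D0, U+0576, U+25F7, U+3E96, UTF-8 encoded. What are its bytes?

U+D158: 3-byte form → ED 85 98.
U+21DC: 3-byte form → E2 87 9C.
U+BC7F: 3-byte form → EB B1 BF.
U+05E8: 2-byte form → D7 A8.
U+E4D0: 3-byte form → EE 93 90.
U+0576: 2-byte form → D5 B6.
U+25F7: 3-byte form → E2 97 B7.
U+3E96: 3-byte form → E3 BA 96.
Concatenated (22 bytes): ED 85 98 E2 87 9C EB B1 BF D7 A8 EE 93 90 D5 B6 E2 97 B7 E3 BA 96.

ED 85 98 E2 87 9C EB B1 BF D7 A8 EE 93 90 D5 B6 E2 97 B7 E3 BA 96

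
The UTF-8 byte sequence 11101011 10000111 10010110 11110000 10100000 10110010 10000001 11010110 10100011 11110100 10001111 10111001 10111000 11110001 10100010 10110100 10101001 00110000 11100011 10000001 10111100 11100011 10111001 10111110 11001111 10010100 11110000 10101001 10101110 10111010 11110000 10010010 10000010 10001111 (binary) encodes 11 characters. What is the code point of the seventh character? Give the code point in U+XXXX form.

Offset 0: leading byte 0xEB = 11101011 → 3-byte char #1 = EB 87 96.
Offset 3: leading byte 0xF0 = 11110000 → 4-byte char #2 = F0 A0 B2 81.
Offset 7: leading byte 0xD6 = 11010110 → 2-byte char #3 = D6 A3.
Offset 9: leading byte 0xF4 = 11110100 → 4-byte char #4 = F4 8F B9 B8.
Offset 13: leading byte 0xF1 = 11110001 → 4-byte char #5 = F1 A2 B4 A9.
Offset 17: leading byte 0x30 = 00110000 → 1-byte char #6 = 30.
Offset 18: leading byte 0xE3 = 11100011 → 3-byte char #7 = E3 81 BC.
Leading byte 0xE3 = 11100011 matches 1110xxxx → 3-byte sequence.
Byte 1: 0xE3 = 11100011, payload 0011 (4 bits).
Byte 2: 0x81 = 10000001 (10xxxxxx ✓), payload 000001.
Byte 3: 0xBC = 10111100 (10xxxxxx ✓), payload 111100.
Concatenate: 0011000001111100 = 0x307C (16 bits → U+307C).

U+307C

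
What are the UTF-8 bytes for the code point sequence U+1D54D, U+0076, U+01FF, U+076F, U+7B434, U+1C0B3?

U+1D54D: 4-byte form → F0 9D 95 8D.
U+0076: 1-byte form → 76.
U+01FF: 2-byte form → C7 BF.
U+076F: 2-byte form → DD AF.
U+7B434: 4-byte form → F1 BB 90 B4.
U+1C0B3: 4-byte form → F0 9C 82 B3.
Concatenated (17 bytes): F0 9D 95 8D 76 C7 BF DD AF F1 BB 90 B4 F0 9C 82 B3.

F0 9D 95 8D 76 C7 BF DD AF F1 BB 90 B4 F0 9C 82 B3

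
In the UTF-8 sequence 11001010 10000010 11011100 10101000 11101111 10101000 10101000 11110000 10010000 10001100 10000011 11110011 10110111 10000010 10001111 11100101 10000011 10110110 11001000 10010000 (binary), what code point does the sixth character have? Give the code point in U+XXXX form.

U+50F6

Offset 0: leading byte 0xCA = 11001010 → 2-byte char #1 = CA 82.
Offset 2: leading byte 0xDC = 11011100 → 2-byte char #2 = DC A8.
Offset 4: leading byte 0xEF = 11101111 → 3-byte char #3 = EF A8 A8.
Offset 7: leading byte 0xF0 = 11110000 → 4-byte char #4 = F0 90 8C 83.
Offset 11: leading byte 0xF3 = 11110011 → 4-byte char #5 = F3 B7 82 8F.
Offset 15: leading byte 0xE5 = 11100101 → 3-byte char #6 = E5 83 B6.
Leading byte 0xE5 = 11100101 matches 1110xxxx → 3-byte sequence.
Byte 1: 0xE5 = 11100101, payload 0101 (4 bits).
Byte 2: 0x83 = 10000011 (10xxxxxx ✓), payload 000011.
Byte 3: 0xB6 = 10110110 (10xxxxxx ✓), payload 110110.
Concatenate: 0101000011110110 = 0x50F6 (16 bits → U+50F6).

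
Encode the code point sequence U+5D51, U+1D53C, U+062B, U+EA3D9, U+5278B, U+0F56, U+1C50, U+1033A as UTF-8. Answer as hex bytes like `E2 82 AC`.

E5 B5 91 F0 9D 94 BC D8 AB F3 AA 8F 99 F1 92 9E 8B E0 BD 96 E1 B1 90 F0 90 8C BA

U+5D51: 3-byte form → E5 B5 91.
U+1D53C: 4-byte form → F0 9D 94 BC.
U+062B: 2-byte form → D8 AB.
U+EA3D9: 4-byte form → F3 AA 8F 99.
U+5278B: 4-byte form → F1 92 9E 8B.
U+0F56: 3-byte form → E0 BD 96.
U+1C50: 3-byte form → E1 B1 90.
U+1033A: 4-byte form → F0 90 8C BA.
Concatenated (27 bytes): E5 B5 91 F0 9D 94 BC D8 AB F3 AA 8F 99 F1 92 9E 8B E0 BD 96 E1 B1 90 F0 90 8C BA.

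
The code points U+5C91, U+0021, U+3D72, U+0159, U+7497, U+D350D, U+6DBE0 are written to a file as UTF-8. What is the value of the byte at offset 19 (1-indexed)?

1-indexed offset 19 is 0-indexed offset 18.
U+5C91 → 3-byte form E5 B2 91 at offsets 0–2.
U+0021 → 1-byte form 21 at offsets 3–3.
U+3D72 → 3-byte form E3 B5 B2 at offsets 4–6.
U+0159 → 2-byte form C5 99 at offsets 7–8.
U+7497 → 3-byte form E7 92 97 at offsets 9–11.
U+D350D → 4-byte form F3 93 94 8D at offsets 12–15.
U+6DBE0 → 4-byte form F1 AD AF A0 at offsets 16–19.
Offset 18 falls in char 7's range; it's byte 3 of F1 AD AF A0 = 0xAF.

0xAF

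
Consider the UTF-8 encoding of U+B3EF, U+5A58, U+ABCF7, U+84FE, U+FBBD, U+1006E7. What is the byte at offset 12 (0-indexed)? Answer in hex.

U+B3EF → 3-byte form EB 8F AF at offsets 0–2.
U+5A58 → 3-byte form E5 A9 98 at offsets 3–5.
U+ABCF7 → 4-byte form F2 AB B3 B7 at offsets 6–9.
U+84FE → 3-byte form E8 93 BE at offsets 10–12.
Offset 12 falls in char 4's range; it's byte 3 of E8 93 BE = 0xBE.

0xBE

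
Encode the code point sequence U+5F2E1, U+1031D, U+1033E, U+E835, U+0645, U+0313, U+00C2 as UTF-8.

U+5F2E1: 4-byte form → F1 9F 8B A1.
U+1031D: 4-byte form → F0 90 8C 9D.
U+1033E: 4-byte form → F0 90 8C BE.
U+E835: 3-byte form → EE A0 B5.
U+0645: 2-byte form → D9 85.
U+0313: 2-byte form → CC 93.
U+00C2: 2-byte form → C3 82.
Concatenated (21 bytes): F1 9F 8B A1 F0 90 8C 9D F0 90 8C BE EE A0 B5 D9 85 CC 93 C3 82.

F1 9F 8B A1 F0 90 8C 9D F0 90 8C BE EE A0 B5 D9 85 CC 93 C3 82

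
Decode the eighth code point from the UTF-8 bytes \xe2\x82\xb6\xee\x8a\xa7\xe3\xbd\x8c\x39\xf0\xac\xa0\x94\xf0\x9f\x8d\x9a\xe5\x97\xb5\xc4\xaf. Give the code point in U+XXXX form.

Offset 0: leading byte 0xE2 = 11100010 → 3-byte char #1 = E2 82 B6.
Offset 3: leading byte 0xEE = 11101110 → 3-byte char #2 = EE 8A A7.
Offset 6: leading byte 0xE3 = 11100011 → 3-byte char #3 = E3 BD 8C.
Offset 9: leading byte 0x39 = 00111001 → 1-byte char #4 = 39.
Offset 10: leading byte 0xF0 = 11110000 → 4-byte char #5 = F0 AC A0 94.
Offset 14: leading byte 0xF0 = 11110000 → 4-byte char #6 = F0 9F 8D 9A.
Offset 18: leading byte 0xE5 = 11100101 → 3-byte char #7 = E5 97 B5.
Offset 21: leading byte 0xC4 = 11000100 → 2-byte char #8 = C4 AF.
Leading byte 0xC4 = 11000100 matches 110xxxxx → 2-byte sequence.
Byte 1: 0xC4 = 11000100, payload 00100 (5 bits).
Byte 2: 0xAF = 10101111 (10xxxxxx ✓), payload 101111.
Concatenate: 00100101111 = 0x12F (11 bits → U+012F).

U+012F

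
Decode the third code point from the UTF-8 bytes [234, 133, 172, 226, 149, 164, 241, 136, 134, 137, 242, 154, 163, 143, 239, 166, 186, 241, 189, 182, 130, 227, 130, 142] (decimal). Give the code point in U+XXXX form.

Offset 0: leading byte 0xEA = 11101010 → 3-byte char #1 = EA 85 AC.
Offset 3: leading byte 0xE2 = 11100010 → 3-byte char #2 = E2 95 A4.
Offset 6: leading byte 0xF1 = 11110001 → 4-byte char #3 = F1 88 86 89.
Leading byte 0xF1 = 11110001 matches 11110xxx → 4-byte sequence.
Byte 1: 0xF1 = 11110001, payload 001 (3 bits).
Byte 2: 0x88 = 10001000 (10xxxxxx ✓), payload 001000.
Byte 3: 0x86 = 10000110 (10xxxxxx ✓), payload 000110.
Byte 4: 0x89 = 10001001 (10xxxxxx ✓), payload 001001.
Concatenate: 001001000000110001001 = 0x48189 (21 bits → U+48189).

U+48189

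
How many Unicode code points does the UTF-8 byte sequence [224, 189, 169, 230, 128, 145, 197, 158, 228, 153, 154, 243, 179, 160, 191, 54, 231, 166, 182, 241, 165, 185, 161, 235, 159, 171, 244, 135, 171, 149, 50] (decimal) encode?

11

Byte at offset 0: 0xE0 = 11100000 → 3-byte char (#1). Advance 3.
Byte at offset 3: 0xE6 = 11100110 → 3-byte char (#2). Advance 3.
Byte at offset 6: 0xC5 = 11000101 → 2-byte char (#3). Advance 2.
Byte at offset 8: 0xE4 = 11100100 → 3-byte char (#4). Advance 3.
Byte at offset 11: 0xF3 = 11110011 → 4-byte char (#5). Advance 4.
Byte at offset 15: 0x36 = 00110110 → 1-byte char (#6). Advance 1.
Byte at offset 16: 0xE7 = 11100111 → 3-byte char (#7). Advance 3.
Byte at offset 19: 0xF1 = 11110001 → 4-byte char (#8). Advance 4.
Byte at offset 23: 0xEB = 11101011 → 3-byte char (#9). Advance 3.
Byte at offset 26: 0xF4 = 11110100 → 4-byte char (#10). Advance 4.
Byte at offset 30: 0x32 = 00110010 → 1-byte char (#11). Advance 1.
Reached end at offset 31 after 11 code points.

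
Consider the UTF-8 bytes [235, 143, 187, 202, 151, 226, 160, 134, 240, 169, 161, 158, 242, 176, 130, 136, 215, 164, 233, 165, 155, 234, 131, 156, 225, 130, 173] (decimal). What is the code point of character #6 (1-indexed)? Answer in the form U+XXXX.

U+05E4

Offset 0: leading byte 0xEB = 11101011 → 3-byte char #1 = EB 8F BB.
Offset 3: leading byte 0xCA = 11001010 → 2-byte char #2 = CA 97.
Offset 5: leading byte 0xE2 = 11100010 → 3-byte char #3 = E2 A0 86.
Offset 8: leading byte 0xF0 = 11110000 → 4-byte char #4 = F0 A9 A1 9E.
Offset 12: leading byte 0xF2 = 11110010 → 4-byte char #5 = F2 B0 82 88.
Offset 16: leading byte 0xD7 = 11010111 → 2-byte char #6 = D7 A4.
Leading byte 0xD7 = 11010111 matches 110xxxxx → 2-byte sequence.
Byte 1: 0xD7 = 11010111, payload 10111 (5 bits).
Byte 2: 0xA4 = 10100100 (10xxxxxx ✓), payload 100100.
Concatenate: 10111100100 = 0x5E4 (11 bits → U+05E4).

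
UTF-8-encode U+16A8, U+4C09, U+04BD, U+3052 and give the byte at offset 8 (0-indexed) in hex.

0xE3

U+16A8 → 3-byte form E1 9A A8 at offsets 0–2.
U+4C09 → 3-byte form E4 B0 89 at offsets 3–5.
U+04BD → 2-byte form D2 BD at offsets 6–7.
U+3052 → 3-byte form E3 81 92 at offsets 8–10.
Offset 8 falls in char 4's range; it's byte 1 of E3 81 92 = 0xE3.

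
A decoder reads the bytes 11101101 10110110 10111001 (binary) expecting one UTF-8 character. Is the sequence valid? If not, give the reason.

invalid (encodes a surrogate (U+D800–U+DFFF))

Structurally a 3-byte sequence; payload = 0xDDB9.
But 0xDDB9 is in U+D800–U+DFFF, the surrogate range. Surrogates are not Unicode scalar values and are forbidden in UTF-8.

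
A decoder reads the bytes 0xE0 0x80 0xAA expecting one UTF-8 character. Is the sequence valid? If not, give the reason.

invalid (overlong encoding)

Leading byte 0xE0 = 11100000 → 3-byte form.
Continuation bytes all match 10xxxxxx. Payload decodes to 0x2A.
But 0x2A < 0x800, the minimum for a 3-byte sequence — this is an overlong encoding.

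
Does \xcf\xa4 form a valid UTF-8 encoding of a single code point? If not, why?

Leading byte 0xCF = 11001111 → 2-byte form.
Continuation bytes 0xA4=10100100 all match 10xxxxxx.
Decoded value 0x3E4 is ≥ 0x80 (shortest form) and not a surrogate.

valid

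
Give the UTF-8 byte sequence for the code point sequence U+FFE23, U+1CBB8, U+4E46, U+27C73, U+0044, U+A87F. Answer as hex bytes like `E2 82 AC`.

F3 BF B8 A3 F0 9C AE B8 E4 B9 86 F0 A7 B1 B3 44 EA A1 BF

U+FFE23: 4-byte form → F3 BF B8 A3.
U+1CBB8: 4-byte form → F0 9C AE B8.
U+4E46: 3-byte form → E4 B9 86.
U+27C73: 4-byte form → F0 A7 B1 B3.
U+0044: 1-byte form → 44.
U+A87F: 3-byte form → EA A1 BF.
Concatenated (19 bytes): F3 BF B8 A3 F0 9C AE B8 E4 B9 86 F0 A7 B1 B3 44 EA A1 BF.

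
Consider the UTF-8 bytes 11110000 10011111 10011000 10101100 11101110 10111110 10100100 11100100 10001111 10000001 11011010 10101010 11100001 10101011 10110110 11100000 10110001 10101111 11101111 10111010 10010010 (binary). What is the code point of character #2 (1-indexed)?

U+EFA4

Offset 0: leading byte 0xF0 = 11110000 → 4-byte char #1 = F0 9F 98 AC.
Offset 4: leading byte 0xEE = 11101110 → 3-byte char #2 = EE BE A4.
Leading byte 0xEE = 11101110 matches 1110xxxx → 3-byte sequence.
Byte 1: 0xEE = 11101110, payload 1110 (4 bits).
Byte 2: 0xBE = 10111110 (10xxxxxx ✓), payload 111110.
Byte 3: 0xA4 = 10100100 (10xxxxxx ✓), payload 100100.
Concatenate: 1110111110100100 = 0xEFA4 (16 bits → U+EFA4).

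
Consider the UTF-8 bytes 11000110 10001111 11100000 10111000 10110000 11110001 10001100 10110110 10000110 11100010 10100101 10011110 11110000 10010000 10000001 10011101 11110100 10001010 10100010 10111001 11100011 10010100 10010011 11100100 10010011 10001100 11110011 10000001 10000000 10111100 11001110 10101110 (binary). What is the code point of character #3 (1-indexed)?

Offset 0: leading byte 0xC6 = 11000110 → 2-byte char #1 = C6 8F.
Offset 2: leading byte 0xE0 = 11100000 → 3-byte char #2 = E0 B8 B0.
Offset 5: leading byte 0xF1 = 11110001 → 4-byte char #3 = F1 8C B6 86.
Leading byte 0xF1 = 11110001 matches 11110xxx → 4-byte sequence.
Byte 1: 0xF1 = 11110001, payload 001 (3 bits).
Byte 2: 0x8C = 10001100 (10xxxxxx ✓), payload 001100.
Byte 3: 0xB6 = 10110110 (10xxxxxx ✓), payload 110110.
Byte 4: 0x86 = 10000110 (10xxxxxx ✓), payload 000110.
Concatenate: 001001100110110000110 = 0x4CD86 (21 bits → U+4CD86).

U+4CD86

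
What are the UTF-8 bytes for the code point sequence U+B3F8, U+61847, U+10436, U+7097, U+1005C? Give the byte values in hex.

EB 8F B8 F1 A1 A1 87 F0 90 90 B6 E7 82 97 F0 90 81 9C

U+B3F8: 3-byte form → EB 8F B8.
U+61847: 4-byte form → F1 A1 A1 87.
U+10436: 4-byte form → F0 90 90 B6.
U+7097: 3-byte form → E7 82 97.
U+1005C: 4-byte form → F0 90 81 9C.
Concatenated (18 bytes): EB 8F B8 F1 A1 A1 87 F0 90 90 B6 E7 82 97 F0 90 81 9C.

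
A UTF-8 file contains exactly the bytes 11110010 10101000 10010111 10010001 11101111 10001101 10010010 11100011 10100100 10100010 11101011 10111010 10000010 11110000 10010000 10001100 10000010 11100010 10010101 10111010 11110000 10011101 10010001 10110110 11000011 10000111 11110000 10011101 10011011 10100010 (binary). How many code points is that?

Byte at offset 0: 0xF2 = 11110010 → 4-byte char (#1). Advance 4.
Byte at offset 4: 0xEF = 11101111 → 3-byte char (#2). Advance 3.
Byte at offset 7: 0xE3 = 11100011 → 3-byte char (#3). Advance 3.
Byte at offset 10: 0xEB = 11101011 → 3-byte char (#4). Advance 3.
Byte at offset 13: 0xF0 = 11110000 → 4-byte char (#5). Advance 4.
Byte at offset 17: 0xE2 = 11100010 → 3-byte char (#6). Advance 3.
Byte at offset 20: 0xF0 = 11110000 → 4-byte char (#7). Advance 4.
Byte at offset 24: 0xC3 = 11000011 → 2-byte char (#8). Advance 2.
Byte at offset 26: 0xF0 = 11110000 → 4-byte char (#9). Advance 4.
Reached end at offset 30 after 9 code points.

9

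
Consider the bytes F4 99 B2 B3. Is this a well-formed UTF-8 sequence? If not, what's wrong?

invalid (encodes a value above U+10FFFF)

Leading byte 0xF4 = 11110100 → 4-byte form.
Payload = 0x119CB3, which exceeds U+10FFFF, the maximum Unicode code point. (Leading bytes F5–FF, or F4 followed by ≥ 0x90, are invalid.)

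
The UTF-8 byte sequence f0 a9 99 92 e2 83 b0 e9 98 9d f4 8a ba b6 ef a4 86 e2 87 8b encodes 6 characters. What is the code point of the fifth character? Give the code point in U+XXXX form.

U+F906

Offset 0: leading byte 0xF0 = 11110000 → 4-byte char #1 = F0 A9 99 92.
Offset 4: leading byte 0xE2 = 11100010 → 3-byte char #2 = E2 83 B0.
Offset 7: leading byte 0xE9 = 11101001 → 3-byte char #3 = E9 98 9D.
Offset 10: leading byte 0xF4 = 11110100 → 4-byte char #4 = F4 8A BA B6.
Offset 14: leading byte 0xEF = 11101111 → 3-byte char #5 = EF A4 86.
Leading byte 0xEF = 11101111 matches 1110xxxx → 3-byte sequence.
Byte 1: 0xEF = 11101111, payload 1111 (4 bits).
Byte 2: 0xA4 = 10100100 (10xxxxxx ✓), payload 100100.
Byte 3: 0x86 = 10000110 (10xxxxxx ✓), payload 000110.
Concatenate: 1111100100000110 = 0xF906 (16 bits → U+F906).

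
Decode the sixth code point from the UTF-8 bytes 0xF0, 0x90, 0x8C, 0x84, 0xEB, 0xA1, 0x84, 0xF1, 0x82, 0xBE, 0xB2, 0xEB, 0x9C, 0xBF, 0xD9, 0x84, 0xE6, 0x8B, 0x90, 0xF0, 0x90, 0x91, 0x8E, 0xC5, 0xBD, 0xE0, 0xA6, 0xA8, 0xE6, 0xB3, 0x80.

Offset 0: leading byte 0xF0 = 11110000 → 4-byte char #1 = F0 90 8C 84.
Offset 4: leading byte 0xEB = 11101011 → 3-byte char #2 = EB A1 84.
Offset 7: leading byte 0xF1 = 11110001 → 4-byte char #3 = F1 82 BE B2.
Offset 11: leading byte 0xEB = 11101011 → 3-byte char #4 = EB 9C BF.
Offset 14: leading byte 0xD9 = 11011001 → 2-byte char #5 = D9 84.
Offset 16: leading byte 0xE6 = 11100110 → 3-byte char #6 = E6 8B 90.
Leading byte 0xE6 = 11100110 matches 1110xxxx → 3-byte sequence.
Byte 1: 0xE6 = 11100110, payload 0110 (4 bits).
Byte 2: 0x8B = 10001011 (10xxxxxx ✓), payload 001011.
Byte 3: 0x90 = 10010000 (10xxxxxx ✓), payload 010000.
Concatenate: 0110001011010000 = 0x62D0 (16 bits → U+62D0).

U+62D0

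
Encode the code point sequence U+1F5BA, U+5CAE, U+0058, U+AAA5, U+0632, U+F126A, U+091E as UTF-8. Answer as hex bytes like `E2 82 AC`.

F0 9F 96 BA E5 B2 AE 58 EA AA A5 D8 B2 F3 B1 89 AA E0 A4 9E

U+1F5BA: 4-byte form → F0 9F 96 BA.
U+5CAE: 3-byte form → E5 B2 AE.
U+0058: 1-byte form → 58.
U+AAA5: 3-byte form → EA AA A5.
U+0632: 2-byte form → D8 B2.
U+F126A: 4-byte form → F3 B1 89 AA.
U+091E: 3-byte form → E0 A4 9E.
Concatenated (20 bytes): F0 9F 96 BA E5 B2 AE 58 EA AA A5 D8 B2 F3 B1 89 AA E0 A4 9E.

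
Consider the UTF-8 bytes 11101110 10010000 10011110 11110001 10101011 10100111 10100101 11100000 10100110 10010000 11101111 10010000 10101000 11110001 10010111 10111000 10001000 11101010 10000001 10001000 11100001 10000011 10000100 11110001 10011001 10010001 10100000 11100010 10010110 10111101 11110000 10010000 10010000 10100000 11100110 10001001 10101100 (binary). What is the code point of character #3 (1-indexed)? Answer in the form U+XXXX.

Offset 0: leading byte 0xEE = 11101110 → 3-byte char #1 = EE 90 9E.
Offset 3: leading byte 0xF1 = 11110001 → 4-byte char #2 = F1 AB A7 A5.
Offset 7: leading byte 0xE0 = 11100000 → 3-byte char #3 = E0 A6 90.
Leading byte 0xE0 = 11100000 matches 1110xxxx → 3-byte sequence.
Byte 1: 0xE0 = 11100000, payload 0000 (4 bits).
Byte 2: 0xA6 = 10100110 (10xxxxxx ✓), payload 100110.
Byte 3: 0x90 = 10010000 (10xxxxxx ✓), payload 010000.
Concatenate: 0000100110010000 = 0x990 (16 bits → U+0990).

U+0990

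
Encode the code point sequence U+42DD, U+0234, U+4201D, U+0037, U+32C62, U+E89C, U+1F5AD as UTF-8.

U+42DD: 3-byte form → E4 8B 9D.
U+0234: 2-byte form → C8 B4.
U+4201D: 4-byte form → F1 82 80 9D.
U+0037: 1-byte form → 37.
U+32C62: 4-byte form → F0 B2 B1 A2.
U+E89C: 3-byte form → EE A2 9C.
U+1F5AD: 4-byte form → F0 9F 96 AD.
Concatenated (21 bytes): E4 8B 9D C8 B4 F1 82 80 9D 37 F0 B2 B1 A2 EE A2 9C F0 9F 96 AD.

E4 8B 9D C8 B4 F1 82 80 9D 37 F0 B2 B1 A2 EE A2 9C F0 9F 96 AD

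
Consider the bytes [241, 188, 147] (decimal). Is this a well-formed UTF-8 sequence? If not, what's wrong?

invalid (sequence truncated)

Leading byte 0xF1 = 11110001 → 4-byte form, but only 3 bytes are present.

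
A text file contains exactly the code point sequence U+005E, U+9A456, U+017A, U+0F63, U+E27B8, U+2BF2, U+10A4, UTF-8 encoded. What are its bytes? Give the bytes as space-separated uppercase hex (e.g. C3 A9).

5E F2 9A 91 96 C5 BA E0 BD A3 F3 A2 9E B8 E2 AF B2 E1 82 A4

U+005E: 1-byte form → 5E.
U+9A456: 4-byte form → F2 9A 91 96.
U+017A: 2-byte form → C5 BA.
U+0F63: 3-byte form → E0 BD A3.
U+E27B8: 4-byte form → F3 A2 9E B8.
U+2BF2: 3-byte form → E2 AF B2.
U+10A4: 3-byte form → E1 82 A4.
Concatenated (20 bytes): 5E F2 9A 91 96 C5 BA E0 BD A3 F3 A2 9E B8 E2 AF B2 E1 82 A4.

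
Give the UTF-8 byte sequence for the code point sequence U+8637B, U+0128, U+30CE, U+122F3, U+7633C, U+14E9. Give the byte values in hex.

U+8637B: 4-byte form → F2 86 8D BB.
U+0128: 2-byte form → C4 A8.
U+30CE: 3-byte form → E3 83 8E.
U+122F3: 4-byte form → F0 92 8B B3.
U+7633C: 4-byte form → F1 B6 8C BC.
U+14E9: 3-byte form → E1 93 A9.
Concatenated (20 bytes): F2 86 8D BB C4 A8 E3 83 8E F0 92 8B B3 F1 B6 8C BC E1 93 A9.

F2 86 8D BB C4 A8 E3 83 8E F0 92 8B B3 F1 B6 8C BC E1 93 A9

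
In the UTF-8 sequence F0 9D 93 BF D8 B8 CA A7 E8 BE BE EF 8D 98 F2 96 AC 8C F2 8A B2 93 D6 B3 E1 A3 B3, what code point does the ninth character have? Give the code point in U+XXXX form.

U+18F3

Offset 0: leading byte 0xF0 = 11110000 → 4-byte char #1 = F0 9D 93 BF.
Offset 4: leading byte 0xD8 = 11011000 → 2-byte char #2 = D8 B8.
Offset 6: leading byte 0xCA = 11001010 → 2-byte char #3 = CA A7.
Offset 8: leading byte 0xE8 = 11101000 → 3-byte char #4 = E8 BE BE.
Offset 11: leading byte 0xEF = 11101111 → 3-byte char #5 = EF 8D 98.
Offset 14: leading byte 0xF2 = 11110010 → 4-byte char #6 = F2 96 AC 8C.
Offset 18: leading byte 0xF2 = 11110010 → 4-byte char #7 = F2 8A B2 93.
Offset 22: leading byte 0xD6 = 11010110 → 2-byte char #8 = D6 B3.
Offset 24: leading byte 0xE1 = 11100001 → 3-byte char #9 = E1 A3 B3.
Leading byte 0xE1 = 11100001 matches 1110xxxx → 3-byte sequence.
Byte 1: 0xE1 = 11100001, payload 0001 (4 bits).
Byte 2: 0xA3 = 10100011 (10xxxxxx ✓), payload 100011.
Byte 3: 0xB3 = 10110011 (10xxxxxx ✓), payload 110011.
Concatenate: 0001100011110011 = 0x18F3 (16 bits → U+18F3).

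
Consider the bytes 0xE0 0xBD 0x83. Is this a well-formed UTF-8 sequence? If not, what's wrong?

Leading byte 0xE0 = 11100000 → 3-byte form.
Continuation bytes 0xBD=10111101, 0x83=10000011 all match 10xxxxxx.
Decoded value 0xF43 is ≥ 0x800 (shortest form) and not a surrogate.

valid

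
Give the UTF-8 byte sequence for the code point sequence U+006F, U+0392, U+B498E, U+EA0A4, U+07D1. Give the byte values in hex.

6F CE 92 F2 B4 A6 8E F3 AA 82 A4 DF 91

U+006F: 1-byte form → 6F.
U+0392: 2-byte form → CE 92.
U+B498E: 4-byte form → F2 B4 A6 8E.
U+EA0A4: 4-byte form → F3 AA 82 A4.
U+07D1: 2-byte form → DF 91.
Concatenated (13 bytes): 6F CE 92 F2 B4 A6 8E F3 AA 82 A4 DF 91.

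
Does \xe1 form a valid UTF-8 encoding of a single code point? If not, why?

Leading byte 0xE1 = 11100001 → 3-byte form, but only 1 byte is present.

invalid (sequence truncated)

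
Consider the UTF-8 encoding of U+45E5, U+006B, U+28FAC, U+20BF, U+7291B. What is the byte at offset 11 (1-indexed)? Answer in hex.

0xBF

1-indexed offset 11 is 0-indexed offset 10.
U+45E5 → 3-byte form E4 97 A5 at offsets 0–2.
U+006B → 1-byte form 6B at offsets 3–3.
U+28FAC → 4-byte form F0 A8 BE AC at offsets 4–7.
U+20BF → 3-byte form E2 82 BF at offsets 8–10.
Offset 10 falls in char 4's range; it's byte 3 of E2 82 BF = 0xBF.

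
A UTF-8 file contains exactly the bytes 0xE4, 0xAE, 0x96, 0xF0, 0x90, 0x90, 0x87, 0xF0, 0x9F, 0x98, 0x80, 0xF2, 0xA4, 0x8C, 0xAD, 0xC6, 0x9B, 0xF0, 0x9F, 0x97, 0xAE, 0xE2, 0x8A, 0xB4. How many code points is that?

Byte at offset 0: 0xE4 = 11100100 → 3-byte char (#1). Advance 3.
Byte at offset 3: 0xF0 = 11110000 → 4-byte char (#2). Advance 4.
Byte at offset 7: 0xF0 = 11110000 → 4-byte char (#3). Advance 4.
Byte at offset 11: 0xF2 = 11110010 → 4-byte char (#4). Advance 4.
Byte at offset 15: 0xC6 = 11000110 → 2-byte char (#5). Advance 2.
Byte at offset 17: 0xF0 = 11110000 → 4-byte char (#6). Advance 4.
Byte at offset 21: 0xE2 = 11100010 → 3-byte char (#7). Advance 3.
Reached end at offset 24 after 7 code points.

7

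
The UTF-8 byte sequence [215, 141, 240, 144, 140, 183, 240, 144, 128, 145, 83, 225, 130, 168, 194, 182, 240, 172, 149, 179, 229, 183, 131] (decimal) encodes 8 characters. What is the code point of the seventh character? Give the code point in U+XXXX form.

U+2C573

Offset 0: leading byte 0xD7 = 11010111 → 2-byte char #1 = D7 8D.
Offset 2: leading byte 0xF0 = 11110000 → 4-byte char #2 = F0 90 8C B7.
Offset 6: leading byte 0xF0 = 11110000 → 4-byte char #3 = F0 90 80 91.
Offset 10: leading byte 0x53 = 01010011 → 1-byte char #4 = 53.
Offset 11: leading byte 0xE1 = 11100001 → 3-byte char #5 = E1 82 A8.
Offset 14: leading byte 0xC2 = 11000010 → 2-byte char #6 = C2 B6.
Offset 16: leading byte 0xF0 = 11110000 → 4-byte char #7 = F0 AC 95 B3.
Leading byte 0xF0 = 11110000 matches 11110xxx → 4-byte sequence.
Byte 1: 0xF0 = 11110000, payload 000 (3 bits).
Byte 2: 0xAC = 10101100 (10xxxxxx ✓), payload 101100.
Byte 3: 0x95 = 10010101 (10xxxxxx ✓), payload 010101.
Byte 4: 0xB3 = 10110011 (10xxxxxx ✓), payload 110011.
Concatenate: 000101100010101110011 = 0x2C573 (21 bits → U+2C573).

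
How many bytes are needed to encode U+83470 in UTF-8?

U+83470 = 0x83470. UTF-8 uses 1 byte below 0x80, 2 below 0x800, 3 below 0x10000, 4 up to 0x10FFFF. 0x83470 is in U+10000–U+10FFFF → 4 bytes.

4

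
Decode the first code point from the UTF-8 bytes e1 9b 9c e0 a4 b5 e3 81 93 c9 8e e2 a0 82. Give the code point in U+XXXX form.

Offset 0: leading byte 0xE1 = 11100001 → 3-byte char #1 = E1 9B 9C.
Leading byte 0xE1 = 11100001 matches 1110xxxx → 3-byte sequence.
Byte 1: 0xE1 = 11100001, payload 0001 (4 bits).
Byte 2: 0x9B = 10011011 (10xxxxxx ✓), payload 011011.
Byte 3: 0x9C = 10011100 (10xxxxxx ✓), payload 011100.
Concatenate: 0001011011011100 = 0x16DC (16 bits → U+16DC).

U+16DC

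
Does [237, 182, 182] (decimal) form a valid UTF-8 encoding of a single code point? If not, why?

Structurally a 3-byte sequence; payload = 0xDDB6.
But 0xDDB6 is in U+D800–U+DFFF, the surrogate range. Surrogates are not Unicode scalar values and are forbidden in UTF-8.

invalid (encodes a surrogate (U+D800–U+DFFF))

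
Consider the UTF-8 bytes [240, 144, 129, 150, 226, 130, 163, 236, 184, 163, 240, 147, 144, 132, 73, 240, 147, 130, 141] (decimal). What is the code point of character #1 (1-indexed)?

Offset 0: leading byte 0xF0 = 11110000 → 4-byte char #1 = F0 90 81 96.
Leading byte 0xF0 = 11110000 matches 11110xxx → 4-byte sequence.
Byte 1: 0xF0 = 11110000, payload 000 (3 bits).
Byte 2: 0x90 = 10010000 (10xxxxxx ✓), payload 010000.
Byte 3: 0x81 = 10000001 (10xxxxxx ✓), payload 000001.
Byte 4: 0x96 = 10010110 (10xxxxxx ✓), payload 010110.
Concatenate: 000010000000001010110 = 0x10056 (21 bits → U+10056).

U+10056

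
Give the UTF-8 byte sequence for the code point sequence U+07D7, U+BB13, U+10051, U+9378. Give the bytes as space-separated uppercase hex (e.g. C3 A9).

DF 97 EB AC 93 F0 90 81 91 E9 8D B8

U+07D7: 2-byte form → DF 97.
U+BB13: 3-byte form → EB AC 93.
U+10051: 4-byte form → F0 90 81 91.
U+9378: 3-byte form → E9 8D B8.
Concatenated (12 bytes): DF 97 EB AC 93 F0 90 81 91 E9 8D B8.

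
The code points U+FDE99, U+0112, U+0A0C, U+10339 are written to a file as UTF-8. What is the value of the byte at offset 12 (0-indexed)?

0xB9

U+FDE99 → 4-byte form F3 BD BA 99 at offsets 0–3.
U+0112 → 2-byte form C4 92 at offsets 4–5.
U+0A0C → 3-byte form E0 A8 8C at offsets 6–8.
U+10339 → 4-byte form F0 90 8C B9 at offsets 9–12.
Offset 12 falls in char 4's range; it's byte 4 of F0 90 8C B9 = 0xB9.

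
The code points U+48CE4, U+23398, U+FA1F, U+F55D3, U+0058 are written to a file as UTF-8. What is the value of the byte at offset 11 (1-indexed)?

1-indexed offset 11 is 0-indexed offset 10.
U+48CE4 → 4-byte form F1 88 B3 A4 at offsets 0–3.
U+23398 → 4-byte form F0 A3 8E 98 at offsets 4–7.
U+FA1F → 3-byte form EF A8 9F at offsets 8–10.
Offset 10 falls in char 3's range; it's byte 3 of EF A8 9F = 0x9F.

0x9F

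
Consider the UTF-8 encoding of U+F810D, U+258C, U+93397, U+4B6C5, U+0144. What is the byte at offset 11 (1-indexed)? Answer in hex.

0x97

1-indexed offset 11 is 0-indexed offset 10.
U+F810D → 4-byte form F3 B8 84 8D at offsets 0–3.
U+258C → 3-byte form E2 96 8C at offsets 4–6.
U+93397 → 4-byte form F2 93 8E 97 at offsets 7–10.
Offset 10 falls in char 3's range; it's byte 4 of F2 93 8E 97 = 0x97.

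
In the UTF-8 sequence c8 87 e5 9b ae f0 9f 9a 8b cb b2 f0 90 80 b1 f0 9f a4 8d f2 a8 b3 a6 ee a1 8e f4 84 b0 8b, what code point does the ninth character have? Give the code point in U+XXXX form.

U+104C0B

Offset 0: leading byte 0xC8 = 11001000 → 2-byte char #1 = C8 87.
Offset 2: leading byte 0xE5 = 11100101 → 3-byte char #2 = E5 9B AE.
Offset 5: leading byte 0xF0 = 11110000 → 4-byte char #3 = F0 9F 9A 8B.
Offset 9: leading byte 0xCB = 11001011 → 2-byte char #4 = CB B2.
Offset 11: leading byte 0xF0 = 11110000 → 4-byte char #5 = F0 90 80 B1.
Offset 15: leading byte 0xF0 = 11110000 → 4-byte char #6 = F0 9F A4 8D.
Offset 19: leading byte 0xF2 = 11110010 → 4-byte char #7 = F2 A8 B3 A6.
Offset 23: leading byte 0xEE = 11101110 → 3-byte char #8 = EE A1 8E.
Offset 26: leading byte 0xF4 = 11110100 → 4-byte char #9 = F4 84 B0 8B.
Leading byte 0xF4 = 11110100 matches 11110xxx → 4-byte sequence.
Byte 1: 0xF4 = 11110100, payload 100 (3 bits).
Byte 2: 0x84 = 10000100 (10xxxxxx ✓), payload 000100.
Byte 3: 0xB0 = 10110000 (10xxxxxx ✓), payload 110000.
Byte 4: 0x8B = 10001011 (10xxxxxx ✓), payload 001011.
Concatenate: 100000100110000001011 = 0x104C0B (21 bits → U+104C0B).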